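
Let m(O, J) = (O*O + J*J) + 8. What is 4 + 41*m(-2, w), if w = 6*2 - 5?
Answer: 2505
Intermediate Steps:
w = 7 (w = 12 - 5 = 7)
m(O, J) = 8 + J² + O² (m(O, J) = (O² + J²) + 8 = (J² + O²) + 8 = 8 + J² + O²)
4 + 41*m(-2, w) = 4 + 41*(8 + 7² + (-2)²) = 4 + 41*(8 + 49 + 4) = 4 + 41*61 = 4 + 2501 = 2505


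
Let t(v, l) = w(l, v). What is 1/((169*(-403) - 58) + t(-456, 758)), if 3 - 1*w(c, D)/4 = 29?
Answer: -1/68269 ≈ -1.4648e-5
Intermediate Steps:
w(c, D) = -104 (w(c, D) = 12 - 4*29 = 12 - 116 = -104)
t(v, l) = -104
1/((169*(-403) - 58) + t(-456, 758)) = 1/((169*(-403) - 58) - 104) = 1/((-68107 - 58) - 104) = 1/(-68165 - 104) = 1/(-68269) = -1/68269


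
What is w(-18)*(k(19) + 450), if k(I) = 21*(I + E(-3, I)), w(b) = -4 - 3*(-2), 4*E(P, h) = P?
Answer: 3333/2 ≈ 1666.5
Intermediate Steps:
E(P, h) = P/4
w(b) = 2 (w(b) = -4 + 6 = 2)
k(I) = -63/4 + 21*I (k(I) = 21*(I + (1/4)*(-3)) = 21*(I - 3/4) = 21*(-3/4 + I) = -63/4 + 21*I)
w(-18)*(k(19) + 450) = 2*((-63/4 + 21*19) + 450) = 2*((-63/4 + 399) + 450) = 2*(1533/4 + 450) = 2*(3333/4) = 3333/2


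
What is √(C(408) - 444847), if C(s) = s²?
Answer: I*√278383 ≈ 527.62*I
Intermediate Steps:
√(C(408) - 444847) = √(408² - 444847) = √(166464 - 444847) = √(-278383) = I*√278383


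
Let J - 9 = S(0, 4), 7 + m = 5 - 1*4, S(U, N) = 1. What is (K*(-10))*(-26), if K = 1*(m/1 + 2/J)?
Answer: -1508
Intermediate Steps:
m = -6 (m = -7 + (5 - 1*4) = -7 + (5 - 4) = -7 + 1 = -6)
J = 10 (J = 9 + 1 = 10)
K = -29/5 (K = 1*(-6/1 + 2/10) = 1*(-6*1 + 2*(⅒)) = 1*(-6 + ⅕) = 1*(-29/5) = -29/5 ≈ -5.8000)
(K*(-10))*(-26) = -29/5*(-10)*(-26) = 58*(-26) = -1508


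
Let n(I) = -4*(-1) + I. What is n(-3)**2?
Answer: 1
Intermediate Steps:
n(I) = 4 + I
n(-3)**2 = (4 - 3)**2 = 1**2 = 1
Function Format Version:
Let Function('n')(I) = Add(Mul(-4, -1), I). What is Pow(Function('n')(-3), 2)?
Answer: 1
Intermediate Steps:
Function('n')(I) = Add(4, I)
Pow(Function('n')(-3), 2) = Pow(Add(4, -3), 2) = Pow(1, 2) = 1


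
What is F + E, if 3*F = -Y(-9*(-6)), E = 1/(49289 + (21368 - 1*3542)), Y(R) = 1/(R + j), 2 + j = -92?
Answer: 13447/1610760 ≈ 0.0083482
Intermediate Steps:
j = -94 (j = -2 - 92 = -94)
Y(R) = 1/(-94 + R) (Y(R) = 1/(R - 94) = 1/(-94 + R))
E = 1/67115 (E = 1/(49289 + (21368 - 3542)) = 1/(49289 + 17826) = 1/67115 ≈ 1.4900e-5)
F = 1/120 (F = (-1/(-94 - 9*(-6)))/3 = (-1/(-94 + 54))/3 = (-1/(-40))/3 = (-1*(-1/40))/3 = (⅓)*(1/40) = 1/120 ≈ 0.0083333)
F + E = 1/120 + 1/67115 = 13447/1610760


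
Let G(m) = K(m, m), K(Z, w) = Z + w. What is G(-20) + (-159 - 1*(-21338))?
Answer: 21139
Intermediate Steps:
G(m) = 2*m (G(m) = m + m = 2*m)
G(-20) + (-159 - 1*(-21338)) = 2*(-20) + (-159 - 1*(-21338)) = -40 + (-159 + 21338) = -40 + 21179 = 21139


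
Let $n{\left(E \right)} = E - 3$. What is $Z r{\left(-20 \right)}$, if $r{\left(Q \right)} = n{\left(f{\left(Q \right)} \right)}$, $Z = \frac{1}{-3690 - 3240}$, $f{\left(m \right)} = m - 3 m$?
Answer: $- \frac{37}{6930} \approx -0.0053391$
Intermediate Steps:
$f{\left(m \right)} = - 2 m$
$n{\left(E \right)} = -3 + E$ ($n{\left(E \right)} = E - 3 = -3 + E$)
$Z = - \frac{1}{6930}$ ($Z = \frac{1}{-6930} = - \frac{1}{6930} \approx -0.0001443$)
$r{\left(Q \right)} = -3 - 2 Q$
$Z r{\left(-20 \right)} = - \frac{-3 - -40}{6930} = - \frac{-3 + 40}{6930} = \left(- \frac{1}{6930}\right) 37 = - \frac{37}{6930}$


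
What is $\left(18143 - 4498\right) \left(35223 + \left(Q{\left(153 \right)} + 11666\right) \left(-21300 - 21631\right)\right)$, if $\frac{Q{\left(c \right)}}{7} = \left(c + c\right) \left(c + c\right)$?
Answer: $-390792904179575$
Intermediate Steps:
$Q{\left(c \right)} = 28 c^{2}$ ($Q{\left(c \right)} = 7 \left(c + c\right) \left(c + c\right) = 7 \cdot 2 c 2 c = 7 \cdot 4 c^{2} = 28 c^{2}$)
$\left(18143 - 4498\right) \left(35223 + \left(Q{\left(153 \right)} + 11666\right) \left(-21300 - 21631\right)\right) = \left(18143 - 4498\right) \left(35223 + \left(28 \cdot 153^{2} + 11666\right) \left(-21300 - 21631\right)\right) = 13645 \left(35223 + \left(28 \cdot 23409 + 11666\right) \left(-42931\right)\right) = 13645 \left(35223 + \left(655452 + 11666\right) \left(-42931\right)\right) = 13645 \left(35223 + 667118 \left(-42931\right)\right) = 13645 \left(35223 - 28640042858\right) = 13645 \left(-28640007635\right) = -390792904179575$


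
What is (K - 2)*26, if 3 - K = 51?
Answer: -1300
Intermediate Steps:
K = -48 (K = 3 - 1*51 = 3 - 51 = -48)
(K - 2)*26 = (-48 - 2)*26 = -50*26 = -1300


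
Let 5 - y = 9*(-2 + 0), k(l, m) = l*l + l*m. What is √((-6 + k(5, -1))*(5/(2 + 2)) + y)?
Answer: 9*√2/2 ≈ 6.3640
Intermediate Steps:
k(l, m) = l² + l*m
y = 23 (y = 5 - 9*(-2 + 0) = 5 - 9*(-2) = 5 - 1*(-18) = 5 + 18 = 23)
√((-6 + k(5, -1))*(5/(2 + 2)) + y) = √((-6 + 5*(5 - 1))*(5/(2 + 2)) + 23) = √((-6 + 5*4)*(5/4) + 23) = √((-6 + 20)*(5*(¼)) + 23) = √(14*(5/4) + 23) = √(35/2 + 23) = √(81/2) = 9*√2/2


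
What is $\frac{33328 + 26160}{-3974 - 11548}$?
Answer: $- \frac{2288}{597} \approx -3.8325$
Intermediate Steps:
$\frac{33328 + 26160}{-3974 - 11548} = \frac{59488}{-15522} = 59488 \left(- \frac{1}{15522}\right) = - \frac{2288}{597}$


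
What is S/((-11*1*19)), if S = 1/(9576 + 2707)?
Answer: -1/2567147 ≈ -3.8954e-7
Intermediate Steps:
S = 1/12283 ≈ 8.1413e-5
S/((-11*1*19)) = 1/(12283*((-11*1*19))) = 1/(12283*((-11*19))) = (1/12283)/(-209) = (1/12283)*(-1/209) = -1/2567147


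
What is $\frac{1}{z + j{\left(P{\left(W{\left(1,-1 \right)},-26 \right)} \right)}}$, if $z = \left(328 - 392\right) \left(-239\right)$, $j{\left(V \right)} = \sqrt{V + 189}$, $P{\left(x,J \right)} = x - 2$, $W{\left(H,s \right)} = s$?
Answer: $\frac{7648}{116983715} - \frac{\sqrt{186}}{233967430} \approx 6.5318 \cdot 10^{-5}$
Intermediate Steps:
$P{\left(x,J \right)} = -2 + x$ ($P{\left(x,J \right)} = x - 2 = -2 + x$)
$j{\left(V \right)} = \sqrt{189 + V}$
$z = 15296$ ($z = \left(-64\right) \left(-239\right) = 15296$)
$\frac{1}{z + j{\left(P{\left(W{\left(1,-1 \right)},-26 \right)} \right)}} = \frac{1}{15296 + \sqrt{189 - 3}} = \frac{1}{15296 + \sqrt{186}}$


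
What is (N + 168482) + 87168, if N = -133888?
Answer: 121762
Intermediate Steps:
(N + 168482) + 87168 = (-133888 + 168482) + 87168 = 34594 + 87168 = 121762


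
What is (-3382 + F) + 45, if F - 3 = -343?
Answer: -3677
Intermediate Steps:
F = -340 (F = 3 - 343 = -340)
(-3382 + F) + 45 = (-3382 - 340) + 45 = -3722 + 45 = -3677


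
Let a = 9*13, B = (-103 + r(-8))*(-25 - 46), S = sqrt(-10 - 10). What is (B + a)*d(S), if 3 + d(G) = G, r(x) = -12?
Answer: -24846 + 16564*I*sqrt(5) ≈ -24846.0 + 37038.0*I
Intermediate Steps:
S = 2*I*sqrt(5) (S = sqrt(-20) = 2*I*sqrt(5) ≈ 4.4721*I)
d(G) = -3 + G
B = 8165 (B = (-103 - 12)*(-25 - 46) = -115*(-71) = 8165)
a = 117
(B + a)*d(S) = (8165 + 117)*(-3 + 2*I*sqrt(5)) = 8282*(-3 + 2*I*sqrt(5)) = -24846 + 16564*I*sqrt(5)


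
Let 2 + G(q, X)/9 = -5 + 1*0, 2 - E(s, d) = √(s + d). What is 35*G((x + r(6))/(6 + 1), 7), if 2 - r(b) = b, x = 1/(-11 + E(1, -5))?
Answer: -2205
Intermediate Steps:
E(s, d) = 2 - √(d + s) (E(s, d) = 2 - √(s + d) = 2 - √(d + s))
x = (-9 + 2*I)/85 (x = 1/(-11 + (2 - √(-5 + 1))) = 1/(-11 + (2 - √(-4))) = 1/(-11 + (2 - 2*I)) = 1/(-9 - 2*I) = (-9 + 2*I)/85 ≈ -0.10588 + 0.023529*I)
r(b) = 2 - b
G(q, X) = -63 (G(q, X) = -18 + 9*(-5 + 1*0) = -18 + 9*(-5 + 0) = -18 + 9*(-5) = -18 - 45 = -63)
35*G((x + r(6))/(6 + 1), 7) = 35*(-63) = -2205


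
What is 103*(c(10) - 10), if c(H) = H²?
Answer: 9270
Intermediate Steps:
103*(c(10) - 10) = 103*(10² - 10) = 103*(100 - 10) = 103*90 = 9270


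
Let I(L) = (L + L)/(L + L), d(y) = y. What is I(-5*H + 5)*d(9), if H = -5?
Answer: 9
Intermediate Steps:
I(L) = 1 (I(L) = (2*L)/((2*L)) = (2*L)*(1/(2*L)) = 1)
I(-5*H + 5)*d(9) = 1*9 = 9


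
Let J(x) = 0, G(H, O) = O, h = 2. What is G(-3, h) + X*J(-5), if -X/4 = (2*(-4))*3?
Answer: 2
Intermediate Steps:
X = 96 (X = -4*2*(-4)*3 = -(-32)*3 = -4*(-24) = 96)
G(-3, h) + X*J(-5) = 2 + 96*0 = 2 + 0 = 2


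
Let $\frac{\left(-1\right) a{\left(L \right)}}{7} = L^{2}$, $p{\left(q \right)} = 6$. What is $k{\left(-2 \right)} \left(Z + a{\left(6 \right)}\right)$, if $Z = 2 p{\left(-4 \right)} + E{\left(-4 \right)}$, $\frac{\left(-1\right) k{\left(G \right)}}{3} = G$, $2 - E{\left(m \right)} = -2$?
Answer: $-1416$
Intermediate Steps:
$E{\left(m \right)} = 4$ ($E{\left(m \right)} = 2 - -2 = 2 + 2 = 4$)
$a{\left(L \right)} = - 7 L^{2}$
$k{\left(G \right)} = - 3 G$
$Z = 16$ ($Z = 2 \cdot 6 + 4 = 12 + 4 = 16$)
$k{\left(-2 \right)} \left(Z + a{\left(6 \right)}\right) = \left(-3\right) \left(-2\right) \left(16 - 7 \cdot 6^{2}\right) = 6 \left(16 - 252\right) = 6 \left(-236\right) = -1416$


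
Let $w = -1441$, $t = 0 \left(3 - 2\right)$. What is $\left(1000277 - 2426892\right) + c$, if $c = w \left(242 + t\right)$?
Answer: $-1775337$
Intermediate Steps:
$t = 0$ ($t = 0 \cdot 1 = 0$)
$c = -348722$ ($c = - 1441 \left(242 + 0\right) = \left(-1441\right) 242 = -348722$)
$\left(1000277 - 2426892\right) + c = \left(1000277 - 2426892\right) - 348722 = -1426615 - 348722 = -1775337$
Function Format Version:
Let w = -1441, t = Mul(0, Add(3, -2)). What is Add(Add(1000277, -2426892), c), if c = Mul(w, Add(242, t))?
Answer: -1775337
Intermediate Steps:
t = 0 (t = Mul(0, 1) = 0)
c = -348722 (c = Mul(-1441, Add(242, 0)) = Mul(-1441, 242) = -348722)
Add(Add(1000277, -2426892), c) = Add(Add(1000277, -2426892), -348722) = Add(-1426615, -348722) = -1775337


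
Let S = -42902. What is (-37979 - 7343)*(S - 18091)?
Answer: 2764324746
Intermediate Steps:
(-37979 - 7343)*(S - 18091) = (-37979 - 7343)*(-42902 - 18091) = -45322*(-60993) = 2764324746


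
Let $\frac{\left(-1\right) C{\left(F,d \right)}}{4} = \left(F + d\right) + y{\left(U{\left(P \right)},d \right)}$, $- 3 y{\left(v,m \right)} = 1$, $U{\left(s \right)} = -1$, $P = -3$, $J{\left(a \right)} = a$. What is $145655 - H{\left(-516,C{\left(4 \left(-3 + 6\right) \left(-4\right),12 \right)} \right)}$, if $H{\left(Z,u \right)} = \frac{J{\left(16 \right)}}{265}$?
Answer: $\frac{38598559}{265} \approx 1.4566 \cdot 10^{5}$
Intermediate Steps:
$y{\left(v,m \right)} = - \frac{1}{3}$ ($y{\left(v,m \right)} = \left(- \frac{1}{3}\right) 1 = - \frac{1}{3}$)
$C{\left(F,d \right)} = \frac{4}{3} - 4 F - 4 d$ ($C{\left(F,d \right)} = - 4 \left(\left(F + d\right) - \frac{1}{3}\right) = - 4 \left(- \frac{1}{3} + F + d\right) = \frac{4}{3} - 4 F - 4 d$)
$H{\left(Z,u \right)} = \frac{16}{265}$
$145655 - H{\left(-516,C{\left(4 \left(-3 + 6\right) \left(-4\right),12 \right)} \right)} = 145655 - \frac{16}{265} = \frac{38598559}{265}$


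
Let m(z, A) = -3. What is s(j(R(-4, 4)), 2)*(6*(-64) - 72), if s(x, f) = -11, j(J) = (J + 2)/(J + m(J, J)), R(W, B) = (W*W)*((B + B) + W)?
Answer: 5016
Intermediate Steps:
R(W, B) = W²*(W + 2*B) (R(W, B) = W²*(2*B + W) = W²*(W + 2*B))
j(J) = (2 + J)/(-3 + J) (j(J) = (J + 2)/(J - 3) = (2 + J)/(-3 + J))
s(j(R(-4, 4)), 2)*(6*(-64) - 72) = -11*(6*(-64) - 72) = -11*(-384 - 72) = -11*(-456) = 5016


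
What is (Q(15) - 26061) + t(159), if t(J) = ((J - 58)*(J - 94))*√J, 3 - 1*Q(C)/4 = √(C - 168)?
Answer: -26049 + 6565*√159 - 12*I*√17 ≈ 56733.0 - 49.477*I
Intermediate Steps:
Q(C) = 12 - 4*√(-168 + C) (Q(C) = 12 - 4*√(C - 168) = 12 - 4*√(-168 + C))
t(J) = √J*(-94 + J)*(-58 + J) (t(J) = ((-58 + J)*(-94 + J))*√J = ((-94 + J)*(-58 + J))*√J = √J*(-94 + J)*(-58 + J))
(Q(15) - 26061) + t(159) = ((12 - 4*√(-168 + 15)) - 26061) + √159*(5452 + 159² - 152*159) = ((12 - 12*I*√17) - 26061) + √159*(5452 + 25281 - 24168) = ((12 - 12*I*√17) - 26061) + √159*6565 = ((12 - 12*I*√17) - 26061) + 6565*√159 = (-26049 - 12*I*√17) + 6565*√159 = -26049 + 6565*√159 - 12*I*√17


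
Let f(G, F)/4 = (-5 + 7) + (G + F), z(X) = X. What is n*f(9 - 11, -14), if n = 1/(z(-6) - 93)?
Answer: 56/99 ≈ 0.56566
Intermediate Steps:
f(G, F) = 8 + 4*F + 4*G (f(G, F) = 4*((-5 + 7) + (G + F)) = 4*(2 + (F + G)) = 4*(2 + F + G) = 8 + 4*F + 4*G)
n = -1/99 (n = 1/(-6 - 93) = 1/(-99) = -1/99 ≈ -0.010101)
n*f(9 - 11, -14) = -(8 + 4*(-14) + 4*(9 - 11))/99 = -(8 - 56 + 4*(-2))/99 = -(8 - 56 - 8)/99 = -1/99*(-56) = 56/99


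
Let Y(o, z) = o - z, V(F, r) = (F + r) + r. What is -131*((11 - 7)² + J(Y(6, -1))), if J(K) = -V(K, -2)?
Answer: -1703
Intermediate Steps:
V(F, r) = F + 2*r
J(K) = 4 - K (J(K) = -(K + 2*(-2)) = -(K - 4) = -(-4 + K) = 4 - K)
-131*((11 - 7)² + J(Y(6, -1))) = -131*((11 - 7)² + (4 - (6 - 1*(-1)))) = -131*(4² + (4 - (6 + 1))) = -131*(16 + (4 - 1*7)) = -131*(16 + (4 - 7)) = -131*(16 - 3) = -131*13 = -1703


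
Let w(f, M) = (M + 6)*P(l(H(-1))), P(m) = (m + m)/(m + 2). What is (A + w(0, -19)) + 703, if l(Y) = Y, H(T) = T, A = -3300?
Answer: -2571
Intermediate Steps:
P(m) = 2*m/(2 + m) (P(m) = (2*m)/(2 + m) = 2*m/(2 + m))
w(f, M) = -12 - 2*M (w(f, M) = (M + 6)*(2*(-1)/(2 - 1)) = (6 + M)*(2*(-1)/1) = (6 + M)*(2*(-1)*1) = (6 + M)*(-2) = -12 - 2*M)
(A + w(0, -19)) + 703 = (-3300 + (-12 - 2*(-19))) + 703 = (-3300 + (-12 + 38)) + 703 = (-3300 + 26) + 703 = -3274 + 703 = -2571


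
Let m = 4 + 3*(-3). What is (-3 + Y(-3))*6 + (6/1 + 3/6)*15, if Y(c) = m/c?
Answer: 179/2 ≈ 89.500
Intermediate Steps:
m = -5 (m = 4 - 9 = -5)
Y(c) = -5/c
(-3 + Y(-3))*6 + (6/1 + 3/6)*15 = (-3 - 5/(-3))*6 + (6/1 + 3/6)*15 = (-3 - 5*(-1/3))*6 + (6*1 + 3*(1/6))*15 = (-3 + 5/3)*6 + (6 + 1/2)*15 = -4/3*6 + (13/2)*15 = -8 + 195/2 = 179/2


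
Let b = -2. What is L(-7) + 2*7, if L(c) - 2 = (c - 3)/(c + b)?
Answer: 154/9 ≈ 17.111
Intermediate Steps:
L(c) = 2 + (-3 + c)/(-2 + c) (L(c) = 2 + (c - 3)/(c - 2) = 2 + (-3 + c)/(-2 + c))
L(-7) + 2*7 = (-7 + 3*(-7))/(-2 - 7) + 2*7 = (-7 - 21)/(-9) + 14 = -⅑*(-28) + 14 = 28/9 + 14 = 154/9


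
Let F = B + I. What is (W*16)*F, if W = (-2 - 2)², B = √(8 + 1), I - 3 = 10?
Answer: 4096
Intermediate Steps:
I = 13 (I = 3 + 10 = 13)
B = 3 (B = √9 = 3)
W = 16 (W = (-4)² = 16)
F = 16 (F = 3 + 13 = 16)
(W*16)*F = (16*16)*16 = 256*16 = 4096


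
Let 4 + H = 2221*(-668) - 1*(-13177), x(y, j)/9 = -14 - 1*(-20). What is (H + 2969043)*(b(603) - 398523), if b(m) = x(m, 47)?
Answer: -597140861772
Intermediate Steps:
x(y, j) = 54 (x(y, j) = 9*(-14 - 1*(-20)) = 9*(-14 + 20) = 9*6 = 54)
b(m) = 54
H = -1470455 (H = -4 + (2221*(-668) - 1*(-13177)) = -4 + (-1483628 + 13177) = -4 - 1470451 = -1470455)
(H + 2969043)*(b(603) - 398523) = (-1470455 + 2969043)*(54 - 398523) = 1498588*(-398469) = -597140861772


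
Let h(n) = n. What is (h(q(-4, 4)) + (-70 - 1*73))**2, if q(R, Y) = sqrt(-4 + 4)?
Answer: 20449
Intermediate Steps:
q(R, Y) = 0 (q(R, Y) = sqrt(0) = 0)
(h(q(-4, 4)) + (-70 - 1*73))**2 = (0 + (-70 - 1*73))**2 = (0 + (-70 - 73))**2 = (0 - 143)**2 = (-143)**2 = 20449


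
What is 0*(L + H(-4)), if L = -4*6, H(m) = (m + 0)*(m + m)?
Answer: 0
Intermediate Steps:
H(m) = 2*m**2 (H(m) = m*(2*m) = 2*m**2)
L = -24
0*(L + H(-4)) = 0*(-24 + 2*(-4)**2) = 0*(-24 + 2*16) = 0*(-24 + 32) = 0*8 = 0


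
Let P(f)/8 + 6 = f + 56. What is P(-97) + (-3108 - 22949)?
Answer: -26433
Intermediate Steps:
P(f) = 400 + 8*f (P(f) = -48 + 8*(f + 56) = -48 + 8*(56 + f) = -48 + (448 + 8*f) = 400 + 8*f)
P(-97) + (-3108 - 22949) = (400 + 8*(-97)) + (-3108 - 22949) = (400 - 776) - 26057 = -376 - 26057 = -26433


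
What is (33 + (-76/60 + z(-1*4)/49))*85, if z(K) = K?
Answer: 395488/147 ≈ 2690.4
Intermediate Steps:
(33 + (-76/60 + z(-1*4)/49))*85 = (33 + (-76/60 - 1*4/49))*85 = (33 + (-76*1/60 - 4*1/49))*85 = (33 + (-19/15 - 4/49))*85 = (33 - 991/735)*85 = (23264/735)*85 = 395488/147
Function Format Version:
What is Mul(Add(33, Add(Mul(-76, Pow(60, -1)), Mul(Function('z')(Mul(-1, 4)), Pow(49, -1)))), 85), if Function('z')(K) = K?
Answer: Rational(395488, 147) ≈ 2690.4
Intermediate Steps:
Mul(Add(33, Add(Mul(-76, Pow(60, -1)), Mul(Function('z')(Mul(-1, 4)), Pow(49, -1)))), 85) = Mul(Add(33, Add(Mul(-76, Pow(60, -1)), Mul(Mul(-1, 4), Pow(49, -1)))), 85) = Mul(Add(33, Add(Mul(-76, Rational(1, 60)), Mul(-4, Rational(1, 49)))), 85) = Mul(Add(33, Add(Rational(-19, 15), Rational(-4, 49))), 85) = Mul(Add(33, Rational(-991, 735)), 85) = Mul(Rational(23264, 735), 85) = Rational(395488, 147)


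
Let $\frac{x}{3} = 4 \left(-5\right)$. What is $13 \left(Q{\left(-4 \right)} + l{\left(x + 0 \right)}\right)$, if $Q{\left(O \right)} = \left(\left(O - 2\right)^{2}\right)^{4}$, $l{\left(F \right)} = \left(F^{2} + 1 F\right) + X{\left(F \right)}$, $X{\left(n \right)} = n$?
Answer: $21880248$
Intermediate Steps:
$x = -60$ ($x = 3 \cdot 4 \left(-5\right) = 3 \left(-20\right) = -60$)
$l{\left(F \right)} = F^{2} + 2 F$ ($l{\left(F \right)} = \left(F^{2} + 1 F\right) + F = \left(F^{2} + F\right) + F = \left(F + F^{2}\right) + F = F^{2} + 2 F$)
$Q{\left(O \right)} = \left(-2 + O\right)^{8}$ ($Q{\left(O \right)} = \left(\left(-2 + O\right)^{2}\right)^{4} = \left(-2 + O\right)^{8}$)
$13 \left(Q{\left(-4 \right)} + l{\left(x + 0 \right)}\right) = 13 \left(\left(-2 - 4\right)^{8} + \left(-60 + 0\right) \left(2 + \left(-60 + 0\right)\right)\right) = 13 \left(\left(-6\right)^{8} - 60 \left(2 - 60\right)\right) = 13 \left(1679616 - -3480\right) = 13 \left(1679616 + 3480\right) = 13 \cdot 1683096 = 21880248$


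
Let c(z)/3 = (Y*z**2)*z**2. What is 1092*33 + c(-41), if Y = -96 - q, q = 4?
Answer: -847692264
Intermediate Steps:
Y = -100 (Y = -96 - 1*4 = -96 - 4 = -100)
c(z) = -300*z**4 (c(z) = 3*((-100*z**2)*z**2) = 3*(-100*z**4) = -300*z**4)
1092*33 + c(-41) = 1092*33 - 300*(-41)**4 = 36036 - 300*2825761 = 36036 - 847728300 = -847692264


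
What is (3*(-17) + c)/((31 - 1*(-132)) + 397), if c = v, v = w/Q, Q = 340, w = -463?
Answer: -17803/190400 ≈ -0.093503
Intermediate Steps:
v = -463/340 ≈ -1.3618
c = -463/340 ≈ -1.3618
(3*(-17) + c)/((31 - 1*(-132)) + 397) = (3*(-17) - 463/340)/((31 - 1*(-132)) + 397) = (-51 - 463/340)/((31 + 132) + 397) = -17803/(340*(163 + 397)) = -17803/340/560 = -17803/340*1/560 = -17803/190400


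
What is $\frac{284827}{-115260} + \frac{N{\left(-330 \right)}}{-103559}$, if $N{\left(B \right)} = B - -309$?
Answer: $- \frac{29493978833}{11936210340} \approx -2.471$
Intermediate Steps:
$N{\left(B \right)} = 309 + B$ ($N{\left(B \right)} = B + 309 = 309 + B$)
$\frac{284827}{-115260} + \frac{N{\left(-330 \right)}}{-103559} = \frac{284827}{-115260} + \frac{309 - 330}{-103559} = 284827 \left(- \frac{1}{115260}\right) - - \frac{21}{103559} = - \frac{284827}{115260} + \frac{21}{103559} = - \frac{29493978833}{11936210340}$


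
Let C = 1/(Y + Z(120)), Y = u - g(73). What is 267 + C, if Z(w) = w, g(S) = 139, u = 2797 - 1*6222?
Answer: 919547/3444 ≈ 267.00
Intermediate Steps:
u = -3425 (u = 2797 - 6222 = -3425)
Y = -3564 (Y = -3425 - 1*139 = -3425 - 139 = -3564)
C = -1/3444 (C = 1/(-3564 + 120) = 1/(-3444) = -1/3444 ≈ -0.00029036)
267 + C = 267 - 1/3444 = 919547/3444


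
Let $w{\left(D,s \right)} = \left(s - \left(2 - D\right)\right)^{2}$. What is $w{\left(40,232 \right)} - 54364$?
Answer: $18536$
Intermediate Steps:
$w{\left(D,s \right)} = \left(-2 + D + s\right)^{2}$ ($w{\left(D,s \right)} = \left(s + \left(1 + \left(-3 + D\right)\right)\right)^{2} = \left(s + \left(-2 + D\right)\right)^{2} = \left(-2 + D + s\right)^{2}$)
$w{\left(40,232 \right)} - 54364 = \left(-2 + 40 + 232\right)^{2} - 54364 = 270^{2} - 54364 = 72900 - 54364 = 18536$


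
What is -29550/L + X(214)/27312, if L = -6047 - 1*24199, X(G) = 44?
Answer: 33683351/34419948 ≈ 0.97860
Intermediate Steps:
L = -30246 (L = -6047 - 24199 = -30246)
-29550/L + X(214)/27312 = -29550/(-30246) + 44/27312 = -29550*(-1/30246) + 44*(1/27312) = 4925/5041 + 11/6828 = 33683351/34419948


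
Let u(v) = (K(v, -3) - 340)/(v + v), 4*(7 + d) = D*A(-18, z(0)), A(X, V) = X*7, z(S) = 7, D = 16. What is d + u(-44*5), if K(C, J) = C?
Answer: -5607/11 ≈ -509.73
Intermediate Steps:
A(X, V) = 7*X
d = -511 (d = -7 + (16*(7*(-18)))/4 = -7 + (16*(-126))/4 = -7 + (¼)*(-2016) = -7 - 504 = -511)
u(v) = (-340 + v)/(2*v) (u(v) = (v - 340)/(v + v) = (-340 + v)/((2*v)) = (-340 + v)*(1/(2*v)) = (-340 + v)/(2*v))
d + u(-44*5) = -511 + (-340 - 44*5)/(2*((-44*5))) = -511 + (½)*(-340 - 220)/(-220) = -511 + (½)*(-1/220)*(-560) = -511 + 14/11 = -5607/11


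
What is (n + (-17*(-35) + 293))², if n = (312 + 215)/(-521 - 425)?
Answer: 704795509441/894916 ≈ 7.8756e+5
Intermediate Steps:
n = -527/946 (n = 527/(-946) = 527*(-1/946) = -527/946 ≈ -0.55708)
(n + (-17*(-35) + 293))² = (-527/946 + (-17*(-35) + 293))² = (-527/946 + (595 + 293))² = (-527/946 + 888)² = (839521/946)² = 704795509441/894916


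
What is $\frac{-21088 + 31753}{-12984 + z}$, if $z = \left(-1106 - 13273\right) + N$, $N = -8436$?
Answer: $- \frac{3555}{11933} \approx -0.29791$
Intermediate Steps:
$z = -22815$ ($z = \left(-1106 - 13273\right) - 8436 = -14379 - 8436 = -22815$)
$\frac{-21088 + 31753}{-12984 + z} = \frac{-21088 + 31753}{-12984 - 22815} = \frac{10665}{-35799} = 10665 \left(- \frac{1}{35799}\right) = - \frac{3555}{11933}$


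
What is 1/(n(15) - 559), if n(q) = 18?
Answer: -1/541 ≈ -0.0018484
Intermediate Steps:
1/(n(15) - 559) = 1/(18 - 559) = 1/(-541) = -1/541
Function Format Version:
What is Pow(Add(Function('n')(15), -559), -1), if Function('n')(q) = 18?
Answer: Rational(-1, 541) ≈ -0.0018484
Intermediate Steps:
Pow(Add(Function('n')(15), -559), -1) = Pow(Add(18, -559), -1) = Pow(-541, -1) = Rational(-1, 541)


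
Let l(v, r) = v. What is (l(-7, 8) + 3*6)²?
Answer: 121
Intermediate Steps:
(l(-7, 8) + 3*6)² = (-7 + 3*6)² = (-7 + 18)² = 11² = 121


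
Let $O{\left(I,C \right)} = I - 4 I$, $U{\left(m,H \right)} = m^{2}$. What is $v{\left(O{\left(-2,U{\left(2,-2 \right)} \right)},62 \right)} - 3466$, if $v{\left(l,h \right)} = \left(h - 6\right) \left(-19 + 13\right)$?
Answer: $-3802$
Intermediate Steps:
$O{\left(I,C \right)} = - 3 I$
$v{\left(l,h \right)} = 36 - 6 h$ ($v{\left(l,h \right)} = \left(-6 + h\right) \left(-6\right) = 36 - 6 h$)
$v{\left(O{\left(-2,U{\left(2,-2 \right)} \right)},62 \right)} - 3466 = \left(36 - 372\right) - 3466 = -336 - 3466 = -3802$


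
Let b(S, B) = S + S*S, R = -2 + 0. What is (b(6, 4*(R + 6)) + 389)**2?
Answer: 185761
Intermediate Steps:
R = -2
b(S, B) = S + S**2
(b(6, 4*(R + 6)) + 389)**2 = (6*(1 + 6) + 389)**2 = (6*7 + 389)**2 = (42 + 389)**2 = 431**2 = 185761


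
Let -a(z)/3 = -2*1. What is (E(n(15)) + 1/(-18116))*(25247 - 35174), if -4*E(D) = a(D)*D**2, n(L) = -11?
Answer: 32640521985/18116 ≈ 1.8018e+6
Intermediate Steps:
a(z) = 6 (a(z) = -(-6) = -3*(-2) = 6)
E(D) = -3*D**2/2
(E(n(15)) + 1/(-18116))*(25247 - 35174) = (-3/2*(-11)**2 + 1/(-18116))*(25247 - 35174) = (-3/2*121 - 1/18116)*(-9927) = (-363/2 - 1/18116)*(-9927) = -3288055/18116*(-9927) = 32640521985/18116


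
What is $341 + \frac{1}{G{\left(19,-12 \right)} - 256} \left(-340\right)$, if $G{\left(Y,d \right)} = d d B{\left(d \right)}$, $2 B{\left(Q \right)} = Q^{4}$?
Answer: $\frac{7485627}{21952} \approx 341.0$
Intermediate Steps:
$B{\left(Q \right)} = \frac{Q^{4}}{2}$
$G{\left(Y,d \right)} = \frac{d^{6}}{2}$ ($G{\left(Y,d \right)} = d d \frac{d^{4}}{2} = d^{2} \frac{d^{4}}{2} = \frac{d^{6}}{2}$)
$341 + \frac{1}{G{\left(19,-12 \right)} - 256} \left(-340\right) = 341 + \frac{1}{\frac{\left(-12\right)^{6}}{2} - 256} \left(-340\right) = 341 + \frac{1}{\frac{1}{2} \cdot 2985984 - 256} \left(-340\right) = 341 + \frac{1}{1492992 - 256} \left(-340\right) = 341 + \frac{1}{1492736} \left(-340\right) = 341 - \frac{5}{21952} = \frac{7485627}{21952}$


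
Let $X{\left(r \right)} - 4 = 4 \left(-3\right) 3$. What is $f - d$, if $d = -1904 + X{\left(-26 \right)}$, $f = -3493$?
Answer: $-1557$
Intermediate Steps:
$X{\left(r \right)} = -32$ ($X{\left(r \right)} = 4 + 4 \left(-3\right) 3 = 4 - 36 = -32$)
$d = -1936$ ($d = -1904 - 32 = -1936$)
$f - d = -3493 - -1936 = -3493 + 1936 = -1557$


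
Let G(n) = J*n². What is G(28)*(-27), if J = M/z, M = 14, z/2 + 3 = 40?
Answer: -148176/37 ≈ -4004.8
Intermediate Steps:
z = 74 (z = -6 + 2*40 = -6 + 80 = 74)
J = 7/37 (J = 14/74 = 14*(1/74) = 7/37 ≈ 0.18919)
G(n) = 7*n²/37
G(28)*(-27) = ((7/37)*28²)*(-27) = ((7/37)*784)*(-27) = (5488/37)*(-27) = -148176/37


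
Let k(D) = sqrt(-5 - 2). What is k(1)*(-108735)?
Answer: -108735*I*sqrt(7) ≈ -2.8769e+5*I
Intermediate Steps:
k(D) = I*sqrt(7) (k(D) = sqrt(-7) = I*sqrt(7))
k(1)*(-108735) = (I*sqrt(7))*(-108735) = -108735*I*sqrt(7)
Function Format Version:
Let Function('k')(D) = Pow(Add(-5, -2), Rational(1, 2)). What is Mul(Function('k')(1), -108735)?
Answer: Mul(-108735, I, Pow(7, Rational(1, 2))) ≈ Mul(-2.8769e+5, I)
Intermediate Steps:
Function('k')(D) = Mul(I, Pow(7, Rational(1, 2))) (Function('k')(D) = Pow(-7, Rational(1, 2)) = Mul(I, Pow(7, Rational(1, 2))))
Mul(Function('k')(1), -108735) = Mul(Mul(I, Pow(7, Rational(1, 2))), -108735) = Mul(-108735, I, Pow(7, Rational(1, 2)))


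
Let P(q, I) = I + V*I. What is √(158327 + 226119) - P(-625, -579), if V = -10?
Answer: -5211 + √384446 ≈ -4591.0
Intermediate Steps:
P(q, I) = -9*I (P(q, I) = I - 10*I = -9*I)
√(158327 + 226119) - P(-625, -579) = √(158327 + 226119) - (-9)*(-579) = √384446 - 1*5211 = √384446 - 5211 = -5211 + √384446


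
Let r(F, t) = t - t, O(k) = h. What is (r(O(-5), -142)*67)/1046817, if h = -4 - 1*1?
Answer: 0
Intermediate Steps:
h = -5 (h = -4 - 1 = -5)
O(k) = -5
r(F, t) = 0
(r(O(-5), -142)*67)/1046817 = (0*67)/1046817 = 0*(1/1046817) = 0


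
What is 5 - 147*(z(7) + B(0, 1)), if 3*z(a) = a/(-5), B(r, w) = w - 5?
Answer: 3308/5 ≈ 661.60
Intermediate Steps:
B(r, w) = -5 + w
z(a) = -a/15 (z(a) = (a/(-5))/3 = (a*(-1/5))/3 = (-a/5)/3 = -a/15)
5 - 147*(z(7) + B(0, 1)) = 5 - 147*(-1/15*7 + (-5 + 1)) = 5 - 147*(-7/15 - 4) = 5 - 147*(-67/15) = 5 + 3283/5 = 3308/5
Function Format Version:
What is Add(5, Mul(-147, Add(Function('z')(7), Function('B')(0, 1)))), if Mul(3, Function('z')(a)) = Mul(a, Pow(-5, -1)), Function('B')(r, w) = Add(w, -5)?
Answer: Rational(3308, 5) ≈ 661.60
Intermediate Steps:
Function('B')(r, w) = Add(-5, w)
Function('z')(a) = Mul(Rational(-1, 15), a) (Function('z')(a) = Mul(Rational(1, 3), Mul(a, Pow(-5, -1))) = Mul(Rational(1, 3), Mul(a, Rational(-1, 5))) = Mul(Rational(1, 3), Mul(Rational(-1, 5), a)) = Mul(Rational(-1, 15), a))
Add(5, Mul(-147, Add(Function('z')(7), Function('B')(0, 1)))) = Add(5, Mul(-147, Add(Mul(Rational(-1, 15), 7), Add(-5, 1)))) = Add(5, Mul(-147, Add(Rational(-7, 15), -4))) = Add(5, Mul(-147, Rational(-67, 15))) = Add(5, Rational(3283, 5)) = Rational(3308, 5)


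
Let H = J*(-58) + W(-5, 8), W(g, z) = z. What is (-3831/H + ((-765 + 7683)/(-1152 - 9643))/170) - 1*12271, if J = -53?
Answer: -34705498517113/2827966150 ≈ -12272.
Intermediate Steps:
H = 3082 (H = -53*(-58) + 8 = 3074 + 8 = 3082)
(-3831/H + ((-765 + 7683)/(-1152 - 9643))/170) - 1*12271 = (-3831/3082 + ((-765 + 7683)/(-1152 - 9643))/170) - 1*12271 = (-3831*1/3082 + (6918/(-10795))*(1/170)) - 12271 = (-3831/3082 + (6918*(-1/10795))*(1/170)) - 12271 = (-3831/3082 - 6918/10795*1/170) - 12271 = (-3831/3082 - 3459/917575) - 12271 = -3525890463/2827966150 - 12271 = -34705498517113/2827966150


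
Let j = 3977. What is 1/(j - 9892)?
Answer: -1/5915 ≈ -0.00016906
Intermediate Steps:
1/(j - 9892) = 1/(3977 - 9892) = 1/(-5915) = -1/5915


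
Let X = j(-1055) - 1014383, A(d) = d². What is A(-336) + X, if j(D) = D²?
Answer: 211538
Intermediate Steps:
X = 98642 (X = (-1055)² - 1014383 = 1113025 - 1014383 = 98642)
A(-336) + X = (-336)² + 98642 = 112896 + 98642 = 211538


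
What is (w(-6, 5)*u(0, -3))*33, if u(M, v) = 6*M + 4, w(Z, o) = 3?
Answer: 396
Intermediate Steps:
u(M, v) = 4 + 6*M
(w(-6, 5)*u(0, -3))*33 = (3*(4 + 6*0))*33 = (3*(4 + 0))*33 = (3*4)*33 = 12*33 = 396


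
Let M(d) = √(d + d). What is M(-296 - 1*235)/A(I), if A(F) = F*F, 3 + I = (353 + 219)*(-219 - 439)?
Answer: 3*I*√118/141661151641 ≈ 2.3004e-10*I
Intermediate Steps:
I = -376379 (I = -3 + (353 + 219)*(-219 - 439) = -3 + 572*(-658) = -3 - 376376 = -376379)
A(F) = F²
M(d) = √2*√d (M(d) = √(2*d) = √2*√d)
M(-296 - 1*235)/A(I) = (√2*√(-296 - 1*235))/((-376379)²) = (√2*√(-296 - 235))/141661151641 = (√2*√(-531))*(1/141661151641) = (√2*(3*I*√59))*(1/141661151641) = (3*I*√118)*(1/141661151641) = 3*I*√118/141661151641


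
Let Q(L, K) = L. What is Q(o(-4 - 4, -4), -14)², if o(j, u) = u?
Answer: 16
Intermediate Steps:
Q(o(-4 - 4, -4), -14)² = (-4)² = 16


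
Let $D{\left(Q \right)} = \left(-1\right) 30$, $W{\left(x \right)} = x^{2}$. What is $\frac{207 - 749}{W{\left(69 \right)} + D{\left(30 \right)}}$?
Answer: $- \frac{542}{4731} \approx -0.11456$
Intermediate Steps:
$D{\left(Q \right)} = -30$
$\frac{207 - 749}{W{\left(69 \right)} + D{\left(30 \right)}} = \frac{207 - 749}{69^{2} - 30} = - \frac{542}{4761 - 30} = - \frac{542}{4731}$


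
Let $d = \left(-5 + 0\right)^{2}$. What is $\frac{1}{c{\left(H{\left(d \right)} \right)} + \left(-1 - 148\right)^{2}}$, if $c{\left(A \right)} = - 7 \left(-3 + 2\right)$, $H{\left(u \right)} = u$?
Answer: $\frac{1}{22208} \approx 4.5029 \cdot 10^{-5}$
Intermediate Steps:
$d = 25$ ($d = \left(-5\right)^{2} = 25$)
$c{\left(A \right)} = 7$ ($c{\left(A \right)} = \left(-7\right) \left(-1\right) = 7$)
$\frac{1}{c{\left(H{\left(d \right)} \right)} + \left(-1 - 148\right)^{2}} = \frac{1}{7 + \left(-1 - 148\right)^{2}} = \frac{1}{7 + \left(-149\right)^{2}} = \frac{1}{7 + 22201} = \frac{1}{22208}$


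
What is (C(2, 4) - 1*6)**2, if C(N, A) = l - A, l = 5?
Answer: 25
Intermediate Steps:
C(N, A) = 5 - A
(C(2, 4) - 1*6)**2 = ((5 - 1*4) - 1*6)**2 = ((5 - 4) - 6)**2 = (1 - 6)**2 = (-5)**2 = 25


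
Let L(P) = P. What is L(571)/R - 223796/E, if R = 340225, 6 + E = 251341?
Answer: -15199496363/17102090075 ≈ -0.88875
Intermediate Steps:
E = 251335 (E = -6 + 251341 = 251335)
L(571)/R - 223796/E = 571/340225 - 223796/251335 = -15199496363/17102090075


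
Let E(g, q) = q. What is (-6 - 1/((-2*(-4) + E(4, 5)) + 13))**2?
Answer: 24649/676 ≈ 36.463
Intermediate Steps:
(-6 - 1/((-2*(-4) + E(4, 5)) + 13))**2 = (-6 - 1/((-2*(-4) + 5) + 13))**2 = (-6 - 1/((8 + 5) + 13))**2 = (-6 - 1/(13 + 13))**2 = (-6 - 1/26)**2 = (-157/26)**2 = 24649/676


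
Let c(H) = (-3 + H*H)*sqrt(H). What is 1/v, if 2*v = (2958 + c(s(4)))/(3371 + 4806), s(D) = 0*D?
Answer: 481/87 ≈ 5.5287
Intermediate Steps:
s(D) = 0
c(H) = sqrt(H)*(-3 + H**2) (c(H) = (-3 + H**2)*sqrt(H) = sqrt(H)*(-3 + H**2))
v = 87/481 (v = ((2958 + sqrt(0)*(-3 + 0**2))/(3371 + 4806))/2 = ((2958 + 0*(-3 + 0))/8177)/2 = ((2958 + 0*(-3))*(1/8177))/2 = ((2958 + 0)*(1/8177))/2 = (2958*(1/8177))/2 = (1/2)*(174/481) = 87/481 ≈ 0.18087)
1/v = 1/(87/481) = 481/87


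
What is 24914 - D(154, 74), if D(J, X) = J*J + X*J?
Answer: -10198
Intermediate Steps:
D(J, X) = J² + J*X
24914 - D(154, 74) = 24914 - 154*(154 + 74) = 24914 - 154*228 = 24914 - 1*35112 = 24914 - 35112 = -10198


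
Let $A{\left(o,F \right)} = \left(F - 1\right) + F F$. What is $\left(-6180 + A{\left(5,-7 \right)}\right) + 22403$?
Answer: $16264$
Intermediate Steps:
$A{\left(o,F \right)} = -1 + F + F^{2}$ ($A{\left(o,F \right)} = \left(F - 1\right) + F^{2} = \left(-1 + F\right) + F^{2} = -1 + F + F^{2}$)
$\left(-6180 + A{\left(5,-7 \right)}\right) + 22403 = \left(-6180 - \left(8 - 49\right)\right) + 22403 = \left(-6180 - -41\right) + 22403 = \left(-6180 + 41\right) + 22403 = -6139 + 22403 = 16264$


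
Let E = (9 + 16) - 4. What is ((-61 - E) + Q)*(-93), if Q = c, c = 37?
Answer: 4185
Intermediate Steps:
Q = 37
E = 21 (E = 25 - 4 = 21)
((-61 - E) + Q)*(-93) = ((-61 - 1*21) + 37)*(-93) = ((-61 - 21) + 37)*(-93) = (-82 + 37)*(-93) = -45*(-93) = 4185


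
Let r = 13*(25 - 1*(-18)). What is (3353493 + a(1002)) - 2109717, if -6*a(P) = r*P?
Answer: 1150423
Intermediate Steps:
r = 559 (r = 13*(25 + 18) = 13*43 = 559)
a(P) = -559*P/6
(3353493 + a(1002)) - 2109717 = (3353493 - 559/6*1002) - 2109717 = (3353493 - 93353) - 2109717 = 3260140 - 2109717 = 1150423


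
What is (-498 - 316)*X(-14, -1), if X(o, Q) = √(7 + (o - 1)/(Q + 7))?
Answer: -1221*√2 ≈ -1726.8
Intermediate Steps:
X(o, Q) = √(7 + (-1 + o)/(7 + Q))
(-498 - 316)*X(-14, -1) = (-498 - 316)*√((48 - 14 + 7*(-1))/(7 - 1)) = -814*√6*√(48 - 14 - 7)/6 = -814*3*√2/2 = -1221*√2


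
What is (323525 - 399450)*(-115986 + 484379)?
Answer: -27970238525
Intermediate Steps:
(323525 - 399450)*(-115986 + 484379) = -75925*368393 = -27970238525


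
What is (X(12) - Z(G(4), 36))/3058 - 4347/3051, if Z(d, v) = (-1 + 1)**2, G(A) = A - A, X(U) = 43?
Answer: -487479/345554 ≈ -1.4107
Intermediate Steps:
G(A) = 0
Z(d, v) = 0 (Z(d, v) = 0**2 = 0)
(X(12) - Z(G(4), 36))/3058 - 4347/3051 = (43 - 1*0)/3058 - 4347/3051 = (43 + 0)*(1/3058) - 4347*1/3051 = 43*(1/3058) - 161/113 = 43/3058 - 161/113 = -487479/345554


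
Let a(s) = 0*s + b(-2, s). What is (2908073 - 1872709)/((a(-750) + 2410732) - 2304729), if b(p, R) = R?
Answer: 1035364/105253 ≈ 9.8369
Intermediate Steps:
a(s) = s (a(s) = 0*s + s = 0 + s = s)
(2908073 - 1872709)/((a(-750) + 2410732) - 2304729) = (2908073 - 1872709)/((-750 + 2410732) - 2304729) = 1035364/(2409982 - 2304729) = 1035364/105253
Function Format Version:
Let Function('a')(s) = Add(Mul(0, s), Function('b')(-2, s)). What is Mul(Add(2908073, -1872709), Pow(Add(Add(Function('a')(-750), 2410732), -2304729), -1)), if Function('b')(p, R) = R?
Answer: Rational(1035364, 105253) ≈ 9.8369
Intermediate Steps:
Function('a')(s) = s (Function('a')(s) = Add(Mul(0, s), s) = Add(0, s) = s)
Mul(Add(2908073, -1872709), Pow(Add(Add(Function('a')(-750), 2410732), -2304729), -1)) = Mul(Add(2908073, -1872709), Pow(Add(Add(-750, 2410732), -2304729), -1)) = Mul(1035364, Pow(Add(2409982, -2304729), -1)) = Mul(1035364, Pow(105253, -1)) = Mul(1035364, Rational(1, 105253)) = Rational(1035364, 105253)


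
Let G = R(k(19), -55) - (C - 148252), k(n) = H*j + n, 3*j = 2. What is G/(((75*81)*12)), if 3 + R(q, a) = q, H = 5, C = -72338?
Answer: 165457/54675 ≈ 3.0262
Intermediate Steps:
j = ⅔ (j = (⅓)*2 = ⅔ ≈ 0.66667)
k(n) = 10/3 + n (k(n) = 5*(⅔) + n = 10/3 + n)
R(q, a) = -3 + q
G = 661828/3 (G = (-3 + (10/3 + 19)) - (-72338 - 148252) = (-3 + 67/3) - 1*(-220590) = 58/3 + 220590 = 661828/3 ≈ 2.2061e+5)
G/(((75*81)*12)) = 661828/(3*(((75*81)*12))) = 661828/(3*((6075*12))) = (661828/3)/72900 = (661828/3)*(1/72900) = 165457/54675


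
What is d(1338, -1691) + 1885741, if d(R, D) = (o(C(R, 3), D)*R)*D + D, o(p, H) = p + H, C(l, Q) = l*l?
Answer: -4046703014524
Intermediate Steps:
C(l, Q) = l**2
o(p, H) = H + p
d(R, D) = D + D*R*(D + R**2) (d(R, D) = ((D + R**2)*R)*D + D = (R*(D + R**2))*D + D = D*R*(D + R**2) + D = D + D*R*(D + R**2))
d(1338, -1691) + 1885741 = -1691*(1 + 1338*(-1691 + 1338**2)) + 1885741 = -1691*(1 + 1338*(-1691 + 1790244)) + 1885741 = -1691*(1 + 1338*1788553) + 1885741 = -1691*(1 + 2393083914) + 1885741 = -1691*2393083915 + 1885741 = -4046704900265 + 1885741 = -4046703014524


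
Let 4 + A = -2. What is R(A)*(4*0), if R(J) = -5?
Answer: 0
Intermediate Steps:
A = -6 (A = -4 - 2 = -6)
R(A)*(4*0) = -20*0 = -5*0 = 0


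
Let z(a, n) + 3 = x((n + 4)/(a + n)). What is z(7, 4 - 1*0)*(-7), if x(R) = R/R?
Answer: 14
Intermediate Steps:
x(R) = 1
z(a, n) = -2 (z(a, n) = -3 + 1 = -2)
z(7, 4 - 1*0)*(-7) = -2*(-7) = 14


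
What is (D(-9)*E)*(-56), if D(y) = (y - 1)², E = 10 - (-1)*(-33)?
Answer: 128800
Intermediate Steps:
E = -23 (E = 10 - 1*33 = 10 - 33 = -23)
D(y) = (-1 + y)²
(D(-9)*E)*(-56) = ((-1 - 9)²*(-23))*(-56) = ((-10)²*(-23))*(-56) = (100*(-23))*(-56) = -2300*(-56) = 128800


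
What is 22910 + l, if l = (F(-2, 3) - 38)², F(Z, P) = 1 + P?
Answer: 24066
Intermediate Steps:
l = 1156 (l = ((1 + 3) - 38)² = (4 - 38)² = (-34)² = 1156)
22910 + l = 22910 + 1156 = 24066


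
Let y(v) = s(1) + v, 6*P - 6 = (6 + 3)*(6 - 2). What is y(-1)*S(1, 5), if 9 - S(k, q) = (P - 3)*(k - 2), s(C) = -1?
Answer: -26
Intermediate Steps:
P = 7 (P = 1 + ((6 + 3)*(6 - 2))/6 = 1 + (9*4)/6 = 1 + (⅙)*36 = 1 + 6 = 7)
S(k, q) = 17 - 4*k (S(k, q) = 9 - (7 - 3)*(k - 2) = 9 - 4*(-2 + k) = 9 - (-8 + 4*k) = 9 + (8 - 4*k) = 17 - 4*k)
y(v) = -1 + v
y(-1)*S(1, 5) = (-1 - 1)*(17 - 4*1) = -2*(17 - 4) = -2*13 = -26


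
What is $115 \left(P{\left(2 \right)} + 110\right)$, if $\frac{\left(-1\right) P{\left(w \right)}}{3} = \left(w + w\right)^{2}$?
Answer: $7130$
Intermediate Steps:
$P{\left(w \right)} = - 12 w^{2}$ ($P{\left(w \right)} = - 3 \left(w + w\right)^{2} = - 3 \left(2 w\right)^{2} = - 3 \cdot 4 w^{2} = - 12 w^{2}$)
$115 \left(P{\left(2 \right)} + 110\right) = 115 \left(- 12 \cdot 2^{2} + 110\right) = 115 \left(\left(-12\right) 4 + 110\right) = 115 \left(-48 + 110\right) = 115 \cdot 62 = 7130$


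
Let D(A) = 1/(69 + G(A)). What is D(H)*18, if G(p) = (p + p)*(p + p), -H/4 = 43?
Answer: 18/118405 ≈ 0.00015202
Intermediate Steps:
H = -172 (H = -4*43 = -172)
G(p) = 4*p² (G(p) = (2*p)*(2*p) = 4*p²)
D(A) = 1/(69 + 4*A²)
D(H)*18 = 18/(69 + 4*(-172)²) = 18/(69 + 4*29584) = 18/(69 + 118336) = 18/118405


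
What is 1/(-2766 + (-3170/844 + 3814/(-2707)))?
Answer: -1142354/3165651267 ≈ -0.00036086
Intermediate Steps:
1/(-2766 + (-3170/844 + 3814/(-2707))) = 1/(-2766 + (-3170*1/844 + 3814*(-1/2707))) = 1/(-2766 + (-1585/422 - 3814/2707)) = 1/(-2766 - 5900103/1142354) = 1/(-3165651267/1142354) = -1142354/3165651267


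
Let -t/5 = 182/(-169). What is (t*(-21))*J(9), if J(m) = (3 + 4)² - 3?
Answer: -67620/13 ≈ -5201.5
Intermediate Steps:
J(m) = 46 (J(m) = 7² - 3 = 49 - 3 = 46)
t = 70/13 (t = -910/(-169) = -910*(-1)/169 = -5*(-14/13) = 70/13 ≈ 5.3846)
(t*(-21))*J(9) = ((70/13)*(-21))*46 = -1470/13*46 = -67620/13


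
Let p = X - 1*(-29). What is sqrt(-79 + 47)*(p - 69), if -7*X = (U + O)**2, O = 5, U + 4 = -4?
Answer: -1156*I*sqrt(2)/7 ≈ -233.55*I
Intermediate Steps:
U = -8 (U = -4 - 4 = -8)
X = -9/7 (X = -(-8 + 5)**2/7 = -1/7*(-3)**2 = -1/7*9 = -9/7 ≈ -1.2857)
p = 194/7 (p = -9/7 - 1*(-29) = -9/7 + 29 = 194/7 ≈ 27.714)
sqrt(-79 + 47)*(p - 69) = sqrt(-79 + 47)*(194/7 - 69) = sqrt(-32)*(-289/7) = (4*I*sqrt(2))*(-289/7) = -1156*I*sqrt(2)/7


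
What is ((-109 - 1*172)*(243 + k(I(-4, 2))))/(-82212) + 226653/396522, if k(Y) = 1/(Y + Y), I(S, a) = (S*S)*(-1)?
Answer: 11607828877/8279077248 ≈ 1.4021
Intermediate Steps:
I(S, a) = -S² (I(S, a) = S²*(-1) = -S²)
k(Y) = 1/(2*Y)
((-109 - 1*172)*(243 + k(I(-4, 2))))/(-82212) + 226653/396522 = ((-109 - 1*172)*(243 + 1/(2*((-1*(-4)²)))))/(-82212) + 226653/396522 = ((-109 - 172)*(243 + 1/(2*((-1*16)))))*(-1/82212) + 226653*(1/396522) = -281*(243 + (½)/(-16))*(-1/82212) + 10793/18882 = -281*(243 + (½)*(-1/16))*(-1/82212) + 10793/18882 = -281*(243 - 1/32)*(-1/82212) + 10793/18882 = -281*7775/32*(-1/82212) + 10793/18882 = -2184775/32*(-1/82212) + 10793/18882 = 2184775/2630784 + 10793/18882 = 11607828877/8279077248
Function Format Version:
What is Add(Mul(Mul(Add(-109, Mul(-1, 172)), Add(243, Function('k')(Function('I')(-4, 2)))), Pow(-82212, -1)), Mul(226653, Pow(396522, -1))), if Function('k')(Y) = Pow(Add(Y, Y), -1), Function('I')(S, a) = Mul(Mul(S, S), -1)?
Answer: Rational(11607828877, 8279077248) ≈ 1.4021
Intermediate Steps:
Function('I')(S, a) = Mul(-1, Pow(S, 2)) (Function('I')(S, a) = Mul(Pow(S, 2), -1) = Mul(-1, Pow(S, 2)))
Function('k')(Y) = Mul(Rational(1, 2), Pow(Y, -1)) (Function('k')(Y) = Pow(Mul(2, Y), -1) = Mul(Rational(1, 2), Pow(Y, -1)))
Add(Mul(Mul(Add(-109, Mul(-1, 172)), Add(243, Function('k')(Function('I')(-4, 2)))), Pow(-82212, -1)), Mul(226653, Pow(396522, -1))) = Add(Mul(Mul(Add(-109, Mul(-1, 172)), Add(243, Mul(Rational(1, 2), Pow(Mul(-1, Pow(-4, 2)), -1)))), Pow(-82212, -1)), Mul(226653, Pow(396522, -1))) = Add(Mul(Mul(Add(-109, -172), Add(243, Mul(Rational(1, 2), Pow(Mul(-1, 16), -1)))), Rational(-1, 82212)), Mul(226653, Rational(1, 396522))) = Add(Mul(Mul(-281, Add(243, Mul(Rational(1, 2), Pow(-16, -1)))), Rational(-1, 82212)), Rational(10793, 18882)) = Add(Mul(Mul(-281, Add(243, Mul(Rational(1, 2), Rational(-1, 16)))), Rational(-1, 82212)), Rational(10793, 18882)) = Add(Mul(Mul(-281, Add(243, Rational(-1, 32))), Rational(-1, 82212)), Rational(10793, 18882)) = Add(Mul(Mul(-281, Rational(7775, 32)), Rational(-1, 82212)), Rational(10793, 18882)) = Add(Mul(Rational(-2184775, 32), Rational(-1, 82212)), Rational(10793, 18882)) = Add(Rational(2184775, 2630784), Rational(10793, 18882)) = Rational(11607828877, 8279077248)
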